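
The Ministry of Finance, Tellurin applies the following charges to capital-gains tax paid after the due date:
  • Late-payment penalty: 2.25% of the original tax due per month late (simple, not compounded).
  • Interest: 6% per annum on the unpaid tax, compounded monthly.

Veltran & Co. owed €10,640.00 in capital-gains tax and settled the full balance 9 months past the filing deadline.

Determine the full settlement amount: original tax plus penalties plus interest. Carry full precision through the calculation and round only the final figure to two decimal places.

Late-payment penalty: 9 × 2.25% × €10,640.00 = €2,154.60
Interest (6%/yr ÷ 12 = 0.5%/month): €10,640.00 × ((1 + 0.005)^9 − 1) = €488.4886…
Total = €10,640.00 + €2,154.6000 + €488.4886… = €13,283.09

€13,283.09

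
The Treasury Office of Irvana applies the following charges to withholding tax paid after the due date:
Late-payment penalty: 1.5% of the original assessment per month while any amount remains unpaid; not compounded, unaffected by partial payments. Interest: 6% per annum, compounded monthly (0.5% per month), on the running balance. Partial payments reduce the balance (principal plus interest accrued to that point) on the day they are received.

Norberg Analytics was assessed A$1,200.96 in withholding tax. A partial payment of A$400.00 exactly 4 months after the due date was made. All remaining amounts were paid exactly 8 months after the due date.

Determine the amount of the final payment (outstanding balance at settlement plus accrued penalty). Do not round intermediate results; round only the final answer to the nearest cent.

A$985.90

Balance at month 4: A$1,200.9600 × (1 + 0.005)^4 = A$1,225.1599…
After A$400.00 payment: A$1,225.1599… − A$400.00 = A$825.1599…
Balance at month 8: A$825.1599… × (1 + 0.005)^4 = A$841.7873…
Penalty: 8 × 1.5% × A$1,200.96 = A$144.12…
Final settlement = outstanding balance + penalty = A$841.7873… + A$144.12… = A$985.90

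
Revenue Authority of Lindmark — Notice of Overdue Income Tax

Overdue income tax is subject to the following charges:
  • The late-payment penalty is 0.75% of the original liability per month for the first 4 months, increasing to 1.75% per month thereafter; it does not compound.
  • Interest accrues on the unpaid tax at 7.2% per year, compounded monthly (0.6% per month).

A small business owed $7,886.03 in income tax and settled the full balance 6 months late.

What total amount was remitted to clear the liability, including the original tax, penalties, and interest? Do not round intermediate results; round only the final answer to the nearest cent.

Penalty, months 1–4: 4 × 0.75% × $7,886.03 = $236.58…
Penalty, months 5–6: 2 × 1.75% × $7,886.03 = $276.01…
Interest: $7,886.03 × ((1 + 0.006)^6 − 1) = $7,886.03 × 0.0365443… = $288.1898…
Total = $7,886.03 + $512.5920… + $288.1898… = $8,686.81

$8,686.81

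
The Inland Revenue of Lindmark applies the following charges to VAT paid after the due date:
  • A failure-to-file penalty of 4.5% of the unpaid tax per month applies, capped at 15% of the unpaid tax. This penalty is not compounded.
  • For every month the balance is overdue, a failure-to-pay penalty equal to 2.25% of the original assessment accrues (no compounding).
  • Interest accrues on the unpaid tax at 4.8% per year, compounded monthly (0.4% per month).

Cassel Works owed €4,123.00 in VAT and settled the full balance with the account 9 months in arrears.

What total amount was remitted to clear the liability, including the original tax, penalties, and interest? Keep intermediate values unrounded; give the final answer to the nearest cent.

Failure-to-file: 9 × 4.5% × €4,123.00 = €1,669.82…, capped at 15% × €4,123.00 = €618.45
Failure-to-pay penalty: 9 × 2.25% × €4,123.00 = €834.91…
Interest: €4,123.00 × ((1 + 0.004)^9 − 1) = €4,123.00 × 0.0365814… = €150.8251…
Total = €4,123.00 + €1,453.3575 + €150.8251… = €5,727.18

€5,727.18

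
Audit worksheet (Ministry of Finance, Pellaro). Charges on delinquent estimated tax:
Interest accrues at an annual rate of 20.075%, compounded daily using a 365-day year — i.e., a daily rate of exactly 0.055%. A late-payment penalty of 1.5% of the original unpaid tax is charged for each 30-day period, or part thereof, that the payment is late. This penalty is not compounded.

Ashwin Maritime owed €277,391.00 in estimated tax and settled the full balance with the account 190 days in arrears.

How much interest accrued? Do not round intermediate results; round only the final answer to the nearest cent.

Interest: €277,391.00 × ((1 + 0.00055)^190 − 1) = €277,391.00 × 0.11012350… = €30,547.2686…

€30,547.27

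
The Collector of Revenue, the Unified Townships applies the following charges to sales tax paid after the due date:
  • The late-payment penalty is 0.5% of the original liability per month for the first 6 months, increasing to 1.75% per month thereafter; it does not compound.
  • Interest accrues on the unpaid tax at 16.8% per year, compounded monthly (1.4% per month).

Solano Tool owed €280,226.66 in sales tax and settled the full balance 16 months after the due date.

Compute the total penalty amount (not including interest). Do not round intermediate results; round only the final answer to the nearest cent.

€57,446.47

Penalty, months 1–6: 6 × 0.5% × €280,226.66 = €8,406.80…
Penalty, months 7–16: 10 × 1.75% × €280,226.66 = €49,039.67…
Total penalty = €8,406.80… + €49,039.67… = €57,446.47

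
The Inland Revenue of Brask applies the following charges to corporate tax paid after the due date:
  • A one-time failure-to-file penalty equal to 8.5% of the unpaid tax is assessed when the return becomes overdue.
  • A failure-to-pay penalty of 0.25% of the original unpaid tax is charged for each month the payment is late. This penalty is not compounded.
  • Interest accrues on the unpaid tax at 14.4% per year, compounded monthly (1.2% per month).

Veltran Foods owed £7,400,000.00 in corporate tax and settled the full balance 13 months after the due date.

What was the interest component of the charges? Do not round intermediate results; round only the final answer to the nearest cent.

£1,241,286.06

Interest: £7,400,000.00 × ((1 + 0.012)^13 − 1) = £7,400,000.00 × 0.1677414… = £1,241,286.0616…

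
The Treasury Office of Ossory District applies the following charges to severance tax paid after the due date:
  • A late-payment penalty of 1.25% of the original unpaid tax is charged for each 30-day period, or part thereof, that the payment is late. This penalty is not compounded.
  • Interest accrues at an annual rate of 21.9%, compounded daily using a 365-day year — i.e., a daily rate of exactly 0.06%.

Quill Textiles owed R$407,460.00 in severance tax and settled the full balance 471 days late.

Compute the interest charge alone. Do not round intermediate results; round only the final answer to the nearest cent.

Interest: R$407,460.00 × ((1 + 0.0006)^471 − 1) = R$407,460.00 × 0.32646201… = R$133,020.2100…

R$133,020.21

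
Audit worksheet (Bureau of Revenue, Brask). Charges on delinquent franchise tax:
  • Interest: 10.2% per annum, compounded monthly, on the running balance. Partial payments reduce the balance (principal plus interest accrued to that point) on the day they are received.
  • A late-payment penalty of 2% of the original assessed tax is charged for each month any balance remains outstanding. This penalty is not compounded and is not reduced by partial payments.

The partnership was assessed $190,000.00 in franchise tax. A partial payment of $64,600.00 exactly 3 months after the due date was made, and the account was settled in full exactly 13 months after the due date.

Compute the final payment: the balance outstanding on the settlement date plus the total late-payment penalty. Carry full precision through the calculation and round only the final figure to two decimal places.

$191,193.97

Monthly rate = 10.2% ÷ 12 = 0.85%
Balance at month 3: $190,000.0000 × (1 + 0.0085)^3 = $194,886.2992…
After $64,600.00 payment: $194,886.2992… − $64,600.00 = $130,286.2992…
Balance at month 13: $130,286.2992… × (1 + 0.0085)^10 = $141,793.9737…
Penalty: 13 × 2% × $190,000.00 = $49,400.00
Final settlement = outstanding balance + penalty = $141,793.9737… + $49,400.00 = $191,193.97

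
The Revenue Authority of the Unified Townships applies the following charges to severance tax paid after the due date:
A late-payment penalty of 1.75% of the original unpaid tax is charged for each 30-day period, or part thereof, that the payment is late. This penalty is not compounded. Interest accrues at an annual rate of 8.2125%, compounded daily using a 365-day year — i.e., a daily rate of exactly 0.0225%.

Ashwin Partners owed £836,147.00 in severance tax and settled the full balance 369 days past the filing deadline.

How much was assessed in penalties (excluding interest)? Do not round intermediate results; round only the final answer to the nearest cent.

£190,223.44

Penalty periods: ⌈369/30⌉ = 13; penalty = 13 × 1.75% × £836,147.00 = £190,223.44…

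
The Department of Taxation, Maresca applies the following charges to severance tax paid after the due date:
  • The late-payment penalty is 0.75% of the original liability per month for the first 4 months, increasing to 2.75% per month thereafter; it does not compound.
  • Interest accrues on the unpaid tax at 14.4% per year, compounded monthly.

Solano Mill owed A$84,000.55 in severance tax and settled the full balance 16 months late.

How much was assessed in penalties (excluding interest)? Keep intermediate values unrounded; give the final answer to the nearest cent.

A$30,240.20

Penalty, months 1–4: 4 × 0.75% × A$84,000.55 = A$2,520.02…
Penalty, months 5–16: 12 × 2.75% × A$84,000.55 = A$27,720.18…
Total penalty = A$2,520.02… + A$27,720.18… = A$30,240.20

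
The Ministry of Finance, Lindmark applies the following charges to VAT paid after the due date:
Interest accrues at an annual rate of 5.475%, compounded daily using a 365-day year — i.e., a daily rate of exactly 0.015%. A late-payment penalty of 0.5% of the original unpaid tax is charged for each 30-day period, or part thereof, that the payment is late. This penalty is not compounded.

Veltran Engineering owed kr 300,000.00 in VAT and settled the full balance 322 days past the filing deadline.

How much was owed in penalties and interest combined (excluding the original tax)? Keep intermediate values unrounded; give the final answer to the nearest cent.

Penalty periods: ⌈322/30⌉ = 11; penalty = 11 × 0.5% × kr 300,000.00 = kr 16,500.00
Interest: kr 300,000.00 × ((1 + 0.00015)^322 − 1) = kr 300,000.00 × 0.04948165… = kr 14,844.4957…
Penalties + interest = kr 16,500.0000 + kr 14,844.4957… = kr 31,344.50

kr 31,344.50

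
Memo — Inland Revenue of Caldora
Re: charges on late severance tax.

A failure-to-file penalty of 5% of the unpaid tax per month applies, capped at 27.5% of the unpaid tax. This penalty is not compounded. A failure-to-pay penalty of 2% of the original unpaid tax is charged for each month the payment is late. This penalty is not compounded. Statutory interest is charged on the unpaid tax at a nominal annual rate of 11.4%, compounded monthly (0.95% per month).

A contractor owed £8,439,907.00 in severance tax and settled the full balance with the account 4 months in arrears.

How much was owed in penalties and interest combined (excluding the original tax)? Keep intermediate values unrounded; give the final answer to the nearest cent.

Failure-to-file: 4 × 5% × £8,439,907.00 = £1,687,981.40 (under the 27.5% cap)
Failure-to-pay penalty: 4 × 2% × £8,439,907.00 = £675,192.56
Interest: £8,439,907.00 × ((1 + 0.0095)^4 − 1) = £8,439,907.00 × 0.0385449… = £325,315.6890…
Penalties + interest = £2,363,173.9600 + £325,315.6890… = £2,688,489.65

£2,688,489.65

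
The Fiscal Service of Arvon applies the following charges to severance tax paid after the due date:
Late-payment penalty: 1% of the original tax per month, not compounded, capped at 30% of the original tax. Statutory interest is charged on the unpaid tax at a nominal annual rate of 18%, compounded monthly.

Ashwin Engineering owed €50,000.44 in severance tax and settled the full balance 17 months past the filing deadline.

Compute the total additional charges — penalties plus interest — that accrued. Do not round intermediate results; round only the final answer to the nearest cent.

Penalty: 17 × 1% × €50,000.44 = €8,500.07… (below the 30% cap of €15,000.13…)
Interest (18%/yr ÷ 12 = 1.5%/month): €50,000.44 × ((1 + 0.015)^17 − 1) = €14,401.1433…
Penalties + interest = €8,500.0748 + €14,401.1433… = €22,901.22

€22,901.22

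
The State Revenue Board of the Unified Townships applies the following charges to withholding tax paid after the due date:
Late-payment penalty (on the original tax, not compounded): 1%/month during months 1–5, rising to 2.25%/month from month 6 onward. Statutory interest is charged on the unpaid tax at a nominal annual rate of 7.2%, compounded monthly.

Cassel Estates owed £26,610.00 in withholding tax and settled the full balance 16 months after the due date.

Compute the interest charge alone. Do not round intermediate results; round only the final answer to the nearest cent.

£2,672.80

Interest (7.2%/yr ÷ 12 = 0.6%/month): £26,610.00 × ((1 + 0.006)^16 − 1) = £2,672.7976…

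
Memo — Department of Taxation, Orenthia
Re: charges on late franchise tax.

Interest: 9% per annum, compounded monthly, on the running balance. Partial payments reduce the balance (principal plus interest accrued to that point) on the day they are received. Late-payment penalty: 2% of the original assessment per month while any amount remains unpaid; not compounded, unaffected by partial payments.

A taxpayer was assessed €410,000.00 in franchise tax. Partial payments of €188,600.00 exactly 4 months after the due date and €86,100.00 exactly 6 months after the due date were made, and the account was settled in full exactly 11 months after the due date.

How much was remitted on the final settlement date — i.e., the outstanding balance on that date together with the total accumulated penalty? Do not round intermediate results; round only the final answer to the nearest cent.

Monthly rate = 9% ÷ 12 = 0.75%
Balance at month 4: €410,000.0000 × (1 + 0.0075)^4 = €422,439.0682…
After €188,600.00 payment: €422,439.0682… − €188,600.00 = €233,839.0682…
Balance at month 6: €233,839.0682… × (1 + 0.0075)^2 = €237,359.8076…
After €86,100.00 payment: €237,359.8076… − €86,100.00 = €151,259.8076…
Balance at month 11: €151,259.8076… × (1 + 0.0075)^5 = €157,017.7746…
Penalty: 11 × 2% × €410,000.00 = €90,200.00
Final settlement = outstanding balance + penalty = €157,017.7746… + €90,200.00 = €247,217.77

€247,217.77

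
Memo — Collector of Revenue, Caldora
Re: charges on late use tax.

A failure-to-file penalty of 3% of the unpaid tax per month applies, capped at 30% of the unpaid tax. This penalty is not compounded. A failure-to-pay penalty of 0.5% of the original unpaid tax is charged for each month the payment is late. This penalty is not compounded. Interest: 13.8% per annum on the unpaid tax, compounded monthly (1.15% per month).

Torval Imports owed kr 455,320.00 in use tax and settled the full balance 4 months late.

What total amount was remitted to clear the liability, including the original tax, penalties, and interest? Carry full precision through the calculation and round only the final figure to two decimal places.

kr 540,373.59

Failure-to-file: 4 × 3% × kr 455,320.00 = kr 54,638.40 (under the 30% cap)
Failure-to-pay penalty = 0.5% × kr 455,320.00 × 4 mo = kr 9,106.40
Interest: kr 455,320.00 × ((1 + 0.0115)^4 − 1) = kr 455,320.00 × 0.0467996… = kr 21,308.7943…
Total = kr 455,320.00 + kr 63,744.8000 + kr 21,308.7943… = kr 540,373.59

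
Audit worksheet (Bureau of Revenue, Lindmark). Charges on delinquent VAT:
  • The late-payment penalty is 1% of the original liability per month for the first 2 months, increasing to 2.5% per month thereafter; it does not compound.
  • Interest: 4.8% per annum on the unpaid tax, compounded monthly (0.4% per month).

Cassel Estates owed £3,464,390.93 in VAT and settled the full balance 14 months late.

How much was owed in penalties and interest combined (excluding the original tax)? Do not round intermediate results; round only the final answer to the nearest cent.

£1,307,736.74

Penalty, months 1–2: 2 × 1% × £3,464,390.93 = £69,287.82…
Penalty, months 3–14: 12 × 2.5% × £3,464,390.93 = £1,039,317.28…
Interest: £3,464,390.93 × ((1 + 0.004)^14 − 1) = £3,464,390.93 × 0.0574796… = £199,131.6466…
Penalties + interest = £1,108,605.0976 + £199,131.6466… = £1,307,736.74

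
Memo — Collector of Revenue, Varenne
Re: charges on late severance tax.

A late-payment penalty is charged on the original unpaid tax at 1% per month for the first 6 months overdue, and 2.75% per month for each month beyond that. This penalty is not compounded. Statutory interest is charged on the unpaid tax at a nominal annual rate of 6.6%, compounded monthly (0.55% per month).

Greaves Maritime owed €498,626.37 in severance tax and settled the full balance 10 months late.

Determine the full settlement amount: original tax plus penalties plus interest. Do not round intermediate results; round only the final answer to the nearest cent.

Penalty, months 1–6: 6 × 1% × €498,626.37 = €29,917.58…
Penalty, months 7–10: 4 × 2.75% × €498,626.37 = €54,848.90…
Interest: €498,626.37 × ((1 + 0.0055)^10 − 1) = €498,626.37 × 0.0563814… = €28,113.2570…
Total = €498,626.37 + €84,766.4829 + €28,113.2570… = €611,506.11

€611,506.11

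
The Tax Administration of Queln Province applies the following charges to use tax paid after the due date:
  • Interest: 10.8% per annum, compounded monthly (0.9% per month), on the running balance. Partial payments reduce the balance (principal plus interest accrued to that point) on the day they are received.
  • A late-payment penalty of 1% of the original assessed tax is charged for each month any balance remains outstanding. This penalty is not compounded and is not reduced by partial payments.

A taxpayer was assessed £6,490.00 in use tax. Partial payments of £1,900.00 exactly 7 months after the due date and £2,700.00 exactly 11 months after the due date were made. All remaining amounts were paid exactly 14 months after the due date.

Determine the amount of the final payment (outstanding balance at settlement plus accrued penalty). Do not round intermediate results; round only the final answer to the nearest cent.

Balance at month 7: £6,490.0000 × (1 + 0.009)^7 = £6,910.0766…
After £1,900.00 payment: £6,910.0766… − £1,900.00 = £5,010.0766…
Balance at month 11: £5,010.0766… × (1 + 0.009)^4 = £5,192.8889…
After £2,700.00 payment: £5,192.8889… − £2,700.00 = £2,492.8889…
Balance at month 14: £2,492.8889… × (1 + 0.009)^3 = £2,560.8045…
Penalty: 14 × 1% × £6,490.00 = £908.60
Final settlement = outstanding balance + penalty = £2,560.8045… + £908.60 = £3,469.40

£3,469.40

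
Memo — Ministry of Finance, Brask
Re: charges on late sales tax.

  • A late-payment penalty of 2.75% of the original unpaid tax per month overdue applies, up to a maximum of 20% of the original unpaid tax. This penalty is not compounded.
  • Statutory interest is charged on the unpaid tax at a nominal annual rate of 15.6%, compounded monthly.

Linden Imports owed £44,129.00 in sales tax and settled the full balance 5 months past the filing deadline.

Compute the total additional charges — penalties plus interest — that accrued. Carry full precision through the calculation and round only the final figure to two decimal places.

Penalty: 5 × 2.75% × £44,129.00 = £6,067.74… (below the 20% cap of £8,825.80)
Interest (15.6%/yr ÷ 12 = 1.3%/month): £44,129.00 × ((1 + 0.013)^5 − 1) = £2,943.9388…
Penalties + interest = £6,067.7375 + £2,943.9388… = £9,011.68

£9,011.68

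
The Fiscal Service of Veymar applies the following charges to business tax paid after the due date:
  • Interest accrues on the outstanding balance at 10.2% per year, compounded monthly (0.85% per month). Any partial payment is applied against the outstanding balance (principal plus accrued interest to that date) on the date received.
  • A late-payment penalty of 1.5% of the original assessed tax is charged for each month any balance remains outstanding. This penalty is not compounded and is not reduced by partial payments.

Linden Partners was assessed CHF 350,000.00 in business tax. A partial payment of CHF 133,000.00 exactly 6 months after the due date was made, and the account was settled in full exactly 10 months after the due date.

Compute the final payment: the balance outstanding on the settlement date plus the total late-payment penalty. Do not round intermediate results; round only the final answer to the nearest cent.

Balance at month 6: CHF 350,000.0000 × (1 + 0.0085)^6 = CHF 368,233.6389…
After CHF 133,000.00 payment: CHF 368,233.6389… − CHF 133,000.00 = CHF 235,233.6389…
Balance at month 10: CHF 235,233.6389… × (1 + 0.0085)^4 = CHF 243,334.1355…
Penalty: 10 × 1.5% × CHF 350,000.00 = CHF 52,500.00
Final settlement = outstanding balance + penalty = CHF 243,334.1355… + CHF 52,500.00 = CHF 295,834.14

CHF 295,834.14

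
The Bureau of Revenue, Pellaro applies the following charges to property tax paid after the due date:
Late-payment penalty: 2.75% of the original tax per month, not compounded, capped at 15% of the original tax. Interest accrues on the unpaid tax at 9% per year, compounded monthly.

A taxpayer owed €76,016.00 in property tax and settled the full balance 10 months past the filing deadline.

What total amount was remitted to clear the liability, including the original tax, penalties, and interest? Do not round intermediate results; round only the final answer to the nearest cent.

€93,315.91

Penalty (uncapped): 10 × 2.75% × €76,016.00 = €20,904.40; cap = 15% × €76,016.00 = €11,402.40 → penalty = €11,402.40
Interest (9%/yr ÷ 12 = 0.75%/month): €76,016.00 × ((1 + 0.0075)^10 − 1) = €5,897.5148…
Total = €76,016.00 + €11,402.4000 + €5,897.5148… = €93,315.91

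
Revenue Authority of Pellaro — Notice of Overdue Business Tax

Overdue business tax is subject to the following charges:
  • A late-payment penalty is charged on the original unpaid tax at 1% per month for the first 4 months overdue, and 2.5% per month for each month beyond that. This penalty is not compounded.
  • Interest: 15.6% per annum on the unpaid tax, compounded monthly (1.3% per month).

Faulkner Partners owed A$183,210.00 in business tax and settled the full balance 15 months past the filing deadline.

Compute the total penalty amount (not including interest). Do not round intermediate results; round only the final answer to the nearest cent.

A$57,711.15

Penalty, months 1–4: 4 × 1% × A$183,210.00 = A$7,328.40
Penalty, months 5–15: 11 × 2.5% × A$183,210.00 = A$50,382.75
Total penalty = A$7,328.40 + A$50,382.75 = A$57,711.15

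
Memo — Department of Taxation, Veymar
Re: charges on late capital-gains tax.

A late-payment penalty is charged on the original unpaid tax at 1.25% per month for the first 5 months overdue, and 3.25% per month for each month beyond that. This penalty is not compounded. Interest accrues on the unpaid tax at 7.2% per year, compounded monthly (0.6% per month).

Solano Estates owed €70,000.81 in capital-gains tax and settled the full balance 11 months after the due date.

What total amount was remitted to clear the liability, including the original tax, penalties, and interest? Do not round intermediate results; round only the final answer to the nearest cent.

Penalty, months 1–5: 5 × 1.25% × €70,000.81 = €4,375.05…
Penalty, months 6–11: 6 × 3.25% × €70,000.81 = €13,650.16…
Interest: €70,000.81 × ((1 + 0.006)^11 − 1) = €70,000.81 × 0.0680161… = €4,761.1801…
Total = €70,000.81 + €18,025.2086… + €4,761.1801… = €92,787.20

€92,787.20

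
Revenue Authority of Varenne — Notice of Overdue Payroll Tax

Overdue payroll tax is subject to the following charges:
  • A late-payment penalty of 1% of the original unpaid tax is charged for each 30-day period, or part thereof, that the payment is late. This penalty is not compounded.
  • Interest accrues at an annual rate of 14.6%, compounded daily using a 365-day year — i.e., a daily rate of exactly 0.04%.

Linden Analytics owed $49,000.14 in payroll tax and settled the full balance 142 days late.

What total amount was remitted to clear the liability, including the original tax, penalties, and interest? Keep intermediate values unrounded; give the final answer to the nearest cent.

Penalty periods: ⌈142/30⌉ = 5; penalty = 5 × 1% × $49,000.14 = $2,450.01…
Interest: $49,000.14 × ((1 + 0.0004)^142 − 1) = $49,000.14 × 0.05843208… = $2,863.1801…
Total = $49,000.14 + $2,450.0070 + $2,863.1801… = $54,313.33

$54,313.33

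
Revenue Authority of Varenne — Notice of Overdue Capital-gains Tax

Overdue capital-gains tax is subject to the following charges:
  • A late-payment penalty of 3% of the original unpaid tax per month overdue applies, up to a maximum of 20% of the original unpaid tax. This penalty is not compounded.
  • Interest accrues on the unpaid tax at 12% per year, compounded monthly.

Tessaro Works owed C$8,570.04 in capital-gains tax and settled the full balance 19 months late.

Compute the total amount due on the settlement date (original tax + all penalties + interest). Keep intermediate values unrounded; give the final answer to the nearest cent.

C$12,067.55

Penalty (uncapped): 19 × 3% × C$8,570.04 = C$4,884.92…; cap = 20% × C$8,570.04 = C$1,714.01… → penalty = C$1,714.01…
Interest (12%/yr ÷ 12 = 1%/month): C$8,570.04 × ((1 + 0.01)^19 − 1) = C$1,783.5020…
Total = C$8,570.04 + C$1,714.0080 + C$1,783.5020… = C$12,067.55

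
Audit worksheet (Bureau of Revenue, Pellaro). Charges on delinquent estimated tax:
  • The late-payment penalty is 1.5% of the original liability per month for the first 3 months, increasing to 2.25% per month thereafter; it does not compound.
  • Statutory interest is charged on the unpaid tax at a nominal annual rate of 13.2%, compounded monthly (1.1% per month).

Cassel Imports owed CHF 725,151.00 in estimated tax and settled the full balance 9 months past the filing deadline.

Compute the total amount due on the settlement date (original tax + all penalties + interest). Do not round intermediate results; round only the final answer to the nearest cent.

Penalty, months 1–3: 3 × 1.5% × CHF 725,151.00 = CHF 32,631.80…
Penalty, months 4–9: 6 × 2.25% × CHF 725,151.00 = CHF 97,895.39…
Interest: CHF 725,151.00 × ((1 + 0.011)^9 − 1) = CHF 725,151.00 × 0.1034697… = CHF 75,031.1341…
Total = CHF 725,151.00 + CHF 130,527.1800 + CHF 75,031.1341… = CHF 930,709.31

CHF 930,709.31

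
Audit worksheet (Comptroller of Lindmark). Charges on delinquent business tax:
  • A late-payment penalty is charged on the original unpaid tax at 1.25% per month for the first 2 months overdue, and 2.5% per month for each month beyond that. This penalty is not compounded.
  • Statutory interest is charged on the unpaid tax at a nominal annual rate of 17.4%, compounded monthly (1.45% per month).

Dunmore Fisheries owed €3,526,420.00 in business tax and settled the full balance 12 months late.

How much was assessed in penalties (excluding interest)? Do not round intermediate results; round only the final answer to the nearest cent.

Penalty, months 1–2: 2 × 1.25% × €3,526,420.00 = €88,160.50
Penalty, months 3–12: 10 × 2.5% × €3,526,420.00 = €881,605.00
Total penalty = €88,160.50 + €881,605.00 = €969,765.50

€969,765.50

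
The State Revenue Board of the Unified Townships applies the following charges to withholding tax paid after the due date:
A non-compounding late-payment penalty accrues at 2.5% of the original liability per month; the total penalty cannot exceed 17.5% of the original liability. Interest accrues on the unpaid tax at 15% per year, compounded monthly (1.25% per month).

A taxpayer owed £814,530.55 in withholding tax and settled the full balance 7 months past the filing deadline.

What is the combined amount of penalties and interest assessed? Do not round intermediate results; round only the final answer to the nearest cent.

£216,543.33

Penalty (uncapped): 7 × 2.5% × £814,530.55 = £142,542.85…; cap = 17.5% × £814,530.55 = £142,542.85… → penalty = £142,542.85…
Interest: £814,530.55 × ((1 + 0.0125)^7 − 1) = £814,530.55 × 0.0908505… = £74,000.4835…
Penalties + interest = £142,542.8463… + £74,000.4835… = £216,543.33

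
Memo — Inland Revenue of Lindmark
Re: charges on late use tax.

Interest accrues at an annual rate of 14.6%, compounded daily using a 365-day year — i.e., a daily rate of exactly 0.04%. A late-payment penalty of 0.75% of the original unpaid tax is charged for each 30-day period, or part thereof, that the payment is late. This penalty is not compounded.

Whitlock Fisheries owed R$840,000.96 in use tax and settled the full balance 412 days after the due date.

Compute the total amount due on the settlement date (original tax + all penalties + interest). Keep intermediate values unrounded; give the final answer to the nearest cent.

R$1,078,660.70

Penalty periods: ⌈412/30⌉ = 14; penalty = 14 × 0.75% × R$840,000.96 = R$88,200.10…
Interest: R$840,000.96 × ((1 + 0.0004)^412 − 1) = R$840,000.96 × 0.17911841… = R$150,459.6361…
Total = R$840,000.96 + R$88,200.1008 + R$150,459.6361… = R$1,078,660.70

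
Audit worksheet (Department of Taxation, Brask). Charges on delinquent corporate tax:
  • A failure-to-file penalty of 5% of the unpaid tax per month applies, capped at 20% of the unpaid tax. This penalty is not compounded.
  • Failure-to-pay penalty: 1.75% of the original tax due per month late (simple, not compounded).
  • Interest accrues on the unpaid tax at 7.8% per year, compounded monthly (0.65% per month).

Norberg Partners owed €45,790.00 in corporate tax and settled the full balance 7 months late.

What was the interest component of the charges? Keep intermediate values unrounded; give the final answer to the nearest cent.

€2,124.52

Interest: €45,790.00 × ((1 + 0.0065)^7 − 1) = €45,790.00 × 0.0463969… = €2,124.5152…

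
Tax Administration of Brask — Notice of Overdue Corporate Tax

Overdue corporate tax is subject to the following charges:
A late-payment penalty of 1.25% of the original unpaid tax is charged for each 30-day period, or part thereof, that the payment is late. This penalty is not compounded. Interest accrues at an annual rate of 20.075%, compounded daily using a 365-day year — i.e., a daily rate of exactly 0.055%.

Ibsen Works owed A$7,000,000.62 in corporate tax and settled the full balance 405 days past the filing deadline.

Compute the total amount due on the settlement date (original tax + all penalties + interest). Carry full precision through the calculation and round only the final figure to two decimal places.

Penalty periods: ⌈405/30⌉ = 14; penalty = 14 × 1.25% × A$7,000,000.62 = A$1,225,000.11…
Interest: A$7,000,000.62 × ((1 + 0.00055)^405 − 1) = A$7,000,000.62 × 0.24943165… = A$1,746,021.6897…
Total = A$7,000,000.62 + A$1,225,000.1085 + A$1,746,021.6897… = A$9,971,022.42

A$9,971,022.42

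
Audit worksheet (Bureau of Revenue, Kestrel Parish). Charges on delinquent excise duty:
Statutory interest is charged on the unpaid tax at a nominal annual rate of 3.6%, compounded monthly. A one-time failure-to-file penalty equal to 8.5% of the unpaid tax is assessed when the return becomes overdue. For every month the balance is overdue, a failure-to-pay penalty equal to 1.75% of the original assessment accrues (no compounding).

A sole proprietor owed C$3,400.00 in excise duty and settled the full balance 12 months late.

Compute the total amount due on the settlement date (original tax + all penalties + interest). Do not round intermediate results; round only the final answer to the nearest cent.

C$4,527.44

Failure-to-file penalty: 8.5% × C$3,400.00 = C$289.00
Failure-to-pay penalty = 1.75% × C$3,400.00 × 12 mo = C$714.00
Interest (3.6%/yr ÷ 12 = 0.3%/month): C$3,400.00 × ((1 + 0.003)^12 − 1) = C$124.4399…
Total = C$3,400.00 + C$1,003.0000 + C$124.4399… = C$4,527.44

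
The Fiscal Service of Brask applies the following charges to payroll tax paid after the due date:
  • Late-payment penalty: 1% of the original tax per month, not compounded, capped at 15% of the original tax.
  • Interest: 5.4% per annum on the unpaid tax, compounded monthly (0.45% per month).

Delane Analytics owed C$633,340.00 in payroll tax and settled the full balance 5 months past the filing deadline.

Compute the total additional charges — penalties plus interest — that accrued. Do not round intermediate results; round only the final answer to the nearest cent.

C$46,045.98

Penalty: 5 × 1% × C$633,340.00 = C$31,667.00 (below the 15% cap of C$95,001.00)
Interest: C$633,340.00 × ((1 + 0.0045)^5 − 1) = C$633,340.00 × 0.0227034… = C$14,378.9798…
Penalties + interest = C$31,667.0000 + C$14,378.9798… = C$46,045.98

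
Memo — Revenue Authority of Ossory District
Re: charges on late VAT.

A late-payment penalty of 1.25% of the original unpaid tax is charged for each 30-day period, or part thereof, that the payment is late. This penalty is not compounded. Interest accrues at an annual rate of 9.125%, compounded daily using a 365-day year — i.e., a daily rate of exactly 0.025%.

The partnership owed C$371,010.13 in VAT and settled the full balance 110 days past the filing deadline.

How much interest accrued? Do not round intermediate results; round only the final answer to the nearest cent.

C$10,343.05

Interest: C$371,010.13 × ((1 + 0.00025)^110 − 1) = C$371,010.13 × 0.02787808… = C$10,343.0510…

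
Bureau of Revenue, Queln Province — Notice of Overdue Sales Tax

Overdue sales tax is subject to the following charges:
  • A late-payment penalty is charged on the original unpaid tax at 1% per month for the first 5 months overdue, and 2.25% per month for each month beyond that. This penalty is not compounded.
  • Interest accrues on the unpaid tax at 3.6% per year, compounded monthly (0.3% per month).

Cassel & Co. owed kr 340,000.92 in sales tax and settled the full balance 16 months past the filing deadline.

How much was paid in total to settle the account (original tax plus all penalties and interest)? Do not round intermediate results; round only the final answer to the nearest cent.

Penalty, months 1–5: 5 × 1% × kr 340,000.92 = kr 17,000.05…
Penalty, months 6–16: 11 × 2.25% × kr 340,000.92 = kr 84,150.23…
Interest: kr 340,000.92 × ((1 + 0.003)^16 − 1) = kr 340,000.92 × 0.0490953… = kr 16,692.4365…
Total = kr 340,000.92 + kr 101,150.2737 + kr 16,692.4365… = kr 457,843.63

kr 457,843.63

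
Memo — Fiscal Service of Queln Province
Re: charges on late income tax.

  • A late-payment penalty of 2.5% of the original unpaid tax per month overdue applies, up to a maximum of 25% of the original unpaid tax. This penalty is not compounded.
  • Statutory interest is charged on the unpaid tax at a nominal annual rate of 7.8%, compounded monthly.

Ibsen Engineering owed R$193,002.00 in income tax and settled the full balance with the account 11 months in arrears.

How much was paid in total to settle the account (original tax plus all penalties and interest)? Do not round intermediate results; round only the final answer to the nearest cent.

Penalty (uncapped): 11 × 2.5% × R$193,002.00 = R$53,075.55; cap = 25% × R$193,002.00 = R$48,250.50 → penalty = R$48,250.50
Interest (7.8%/yr ÷ 12 = 0.65%/month): R$193,002.00 × ((1 + 0.0065)^11 − 1) = R$14,256.9917…
Total = R$193,002.00 + R$48,250.5000 + R$14,256.9917… = R$255,509.49

R$255,509.49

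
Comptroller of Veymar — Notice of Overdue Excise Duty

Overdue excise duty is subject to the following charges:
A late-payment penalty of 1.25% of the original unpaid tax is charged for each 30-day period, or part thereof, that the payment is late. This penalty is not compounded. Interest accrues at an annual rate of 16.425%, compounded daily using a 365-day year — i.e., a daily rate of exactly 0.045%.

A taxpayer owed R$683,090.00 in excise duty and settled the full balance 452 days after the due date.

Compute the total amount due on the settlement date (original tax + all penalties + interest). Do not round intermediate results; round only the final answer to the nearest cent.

Penalty periods: ⌈452/30⌉ = 16; penalty = 16 × 1.25% × R$683,090.00 = R$136,618.00
Interest: R$683,090.00 × ((1 + 0.00045)^452 − 1) = R$683,090.00 × 0.22550653… = R$154,041.2525…
Total = R$683,090.00 + R$136,618.0000 + R$154,041.2525… = R$973,749.25

R$973,749.25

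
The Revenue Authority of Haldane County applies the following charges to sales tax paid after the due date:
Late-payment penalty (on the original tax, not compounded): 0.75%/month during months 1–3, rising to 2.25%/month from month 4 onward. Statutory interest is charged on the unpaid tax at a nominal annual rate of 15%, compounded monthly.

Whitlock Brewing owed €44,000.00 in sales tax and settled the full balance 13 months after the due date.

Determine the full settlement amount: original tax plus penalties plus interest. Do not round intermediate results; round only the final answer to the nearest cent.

Penalty, months 1–3: 3 × 0.75% × €44,000.00 = €990.00
Penalty, months 4–13: 10 × 2.25% × €44,000.00 = €9,900.00
Interest (15%/yr ÷ 12 = 1.25%/month): €44,000.00 × ((1 + 0.0125)^13 − 1) = €7,711.6138…
Total = €44,000.00 + €10,890.0000 + €7,711.6138… = €62,601.61

€62,601.61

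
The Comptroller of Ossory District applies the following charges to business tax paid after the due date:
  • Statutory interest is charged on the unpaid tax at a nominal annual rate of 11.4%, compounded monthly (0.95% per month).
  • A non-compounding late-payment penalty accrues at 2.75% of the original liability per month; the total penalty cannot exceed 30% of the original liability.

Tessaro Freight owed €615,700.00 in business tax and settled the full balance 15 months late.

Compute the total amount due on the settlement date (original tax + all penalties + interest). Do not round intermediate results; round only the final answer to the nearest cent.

€894,228.96

Penalty (uncapped): 15 × 2.75% × €615,700.00 = €253,976.25; cap = 30% × €615,700.00 = €184,710.00 → penalty = €184,710.00
Interest: €615,700.00 × ((1 + 0.0095)^15 − 1) = €615,700.00 × 0.1523777… = €93,818.9559…
Total = €615,700.00 + €184,710.0000 + €93,818.9559… = €894,228.96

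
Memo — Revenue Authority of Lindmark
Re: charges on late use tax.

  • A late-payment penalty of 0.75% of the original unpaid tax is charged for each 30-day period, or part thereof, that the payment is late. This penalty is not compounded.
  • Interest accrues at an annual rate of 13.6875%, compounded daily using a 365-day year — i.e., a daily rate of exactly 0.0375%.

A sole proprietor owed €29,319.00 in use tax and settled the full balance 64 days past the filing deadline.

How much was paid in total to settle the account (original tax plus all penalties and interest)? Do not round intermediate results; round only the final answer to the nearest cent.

€30,690.71

Penalty periods: ⌈64/30⌉ = 3; penalty = 3 × 0.75% × €29,319.00 = €659.68…
Interest: €29,319.00 × ((1 + 0.000375)^64 − 1) = €29,319.00 × 0.02428571… = €712.0327…
Total = €29,319.00 + €659.6775 + €712.0327… = €30,690.71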